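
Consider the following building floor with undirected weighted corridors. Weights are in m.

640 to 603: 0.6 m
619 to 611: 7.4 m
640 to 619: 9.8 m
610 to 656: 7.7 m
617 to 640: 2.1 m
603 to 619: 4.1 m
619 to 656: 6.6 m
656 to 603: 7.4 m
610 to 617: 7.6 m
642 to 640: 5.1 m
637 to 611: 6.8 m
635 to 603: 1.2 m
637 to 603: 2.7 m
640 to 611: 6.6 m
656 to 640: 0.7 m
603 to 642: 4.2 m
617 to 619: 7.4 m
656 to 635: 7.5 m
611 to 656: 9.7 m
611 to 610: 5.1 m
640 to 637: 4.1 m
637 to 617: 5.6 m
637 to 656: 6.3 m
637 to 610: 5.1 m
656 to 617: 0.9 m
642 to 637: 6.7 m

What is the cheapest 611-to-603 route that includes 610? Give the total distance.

Best 611 to 610: 611 → 610 costing 5.1
Best 610 to 603: 610 → 637 → 603 costing 7.8
Total via 610: 5.1 + 7.8 = 12.9 m.

12.9 m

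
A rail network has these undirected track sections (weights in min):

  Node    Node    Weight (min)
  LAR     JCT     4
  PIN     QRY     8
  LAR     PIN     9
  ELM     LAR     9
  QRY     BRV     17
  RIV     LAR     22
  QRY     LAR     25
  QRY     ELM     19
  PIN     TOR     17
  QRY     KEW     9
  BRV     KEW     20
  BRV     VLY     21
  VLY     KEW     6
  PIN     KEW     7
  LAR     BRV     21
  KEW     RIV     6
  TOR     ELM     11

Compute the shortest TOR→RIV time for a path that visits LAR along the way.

Best TOR to LAR: TOR–ELM–LAR costing 20
Shortest LAR→RIV: LAR–RIV = 22
Total via LAR: 20 + 22 = 42 min.

42 min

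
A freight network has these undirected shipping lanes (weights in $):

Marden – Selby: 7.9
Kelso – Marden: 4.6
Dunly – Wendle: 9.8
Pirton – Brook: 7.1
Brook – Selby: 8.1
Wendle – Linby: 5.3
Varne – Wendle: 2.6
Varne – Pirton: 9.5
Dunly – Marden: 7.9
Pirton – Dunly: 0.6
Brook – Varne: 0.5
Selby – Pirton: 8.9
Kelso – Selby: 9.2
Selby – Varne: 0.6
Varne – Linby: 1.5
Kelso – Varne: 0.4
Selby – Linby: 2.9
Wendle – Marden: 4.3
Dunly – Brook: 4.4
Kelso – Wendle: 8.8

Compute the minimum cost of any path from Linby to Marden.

$6.5

Enumerating some paths:
Linby–Varne–Wendle–Marden: 1.5+2.6+4.3 = 8.4
Linby–Varne–Kelso–Marden: 1.5+0.4+4.6 = 6.5
The minimum is $6.5 via Linby–Varne–Kelso–Marden.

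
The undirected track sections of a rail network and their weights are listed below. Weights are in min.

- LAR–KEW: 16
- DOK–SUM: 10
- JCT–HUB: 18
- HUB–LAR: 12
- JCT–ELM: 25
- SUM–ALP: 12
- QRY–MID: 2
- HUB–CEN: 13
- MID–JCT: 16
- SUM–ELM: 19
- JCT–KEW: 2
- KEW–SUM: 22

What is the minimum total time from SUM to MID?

40 min

Enumerating some paths:
SUM - KEW - LAR - HUB - JCT - MID: 22+16+12+18+16 = 84
SUM - KEW - JCT - MID: 22+2+16 = 40
SUM - ELM - JCT - MID: 19+25+16 = 60
Cheapest is SUM - KEW - JCT - MID at 40 min.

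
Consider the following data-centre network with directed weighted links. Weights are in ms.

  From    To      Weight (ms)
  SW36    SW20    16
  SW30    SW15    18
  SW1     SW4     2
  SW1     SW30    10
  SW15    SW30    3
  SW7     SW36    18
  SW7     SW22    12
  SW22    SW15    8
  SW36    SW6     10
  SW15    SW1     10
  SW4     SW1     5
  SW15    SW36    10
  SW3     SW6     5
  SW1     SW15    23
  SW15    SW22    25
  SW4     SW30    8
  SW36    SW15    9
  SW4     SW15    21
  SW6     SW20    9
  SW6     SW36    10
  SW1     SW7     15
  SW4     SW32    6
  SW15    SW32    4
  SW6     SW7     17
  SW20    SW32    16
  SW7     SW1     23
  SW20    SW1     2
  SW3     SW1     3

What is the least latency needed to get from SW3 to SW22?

Candidate routes:
SW3–SW1–SW7–SW22: 3+15+12 = 30
SW3–SW6–SW7–SW22: 5+17+12 = 34
SW3–SW6–SW20–SW1–SW7–SW22: 5+9+2+15+12 = 43
Cheapest is SW3–SW1–SW7–SW22 at 30 ms.

30 ms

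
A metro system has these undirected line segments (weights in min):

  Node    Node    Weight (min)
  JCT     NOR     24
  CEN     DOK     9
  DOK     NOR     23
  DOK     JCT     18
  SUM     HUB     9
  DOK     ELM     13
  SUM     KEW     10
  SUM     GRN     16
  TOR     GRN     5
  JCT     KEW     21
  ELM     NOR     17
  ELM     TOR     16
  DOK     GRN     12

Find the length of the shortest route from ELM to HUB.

46 min

Compare a few routes:
ELM–DOK–GRN–SUM–HUB: 13+12+16+9 = 50
ELM–TOR–GRN–SUM–HUB: 16+5+16+9 = 46
The minimum is 46 min via ELM–TOR–GRN–SUM–HUB.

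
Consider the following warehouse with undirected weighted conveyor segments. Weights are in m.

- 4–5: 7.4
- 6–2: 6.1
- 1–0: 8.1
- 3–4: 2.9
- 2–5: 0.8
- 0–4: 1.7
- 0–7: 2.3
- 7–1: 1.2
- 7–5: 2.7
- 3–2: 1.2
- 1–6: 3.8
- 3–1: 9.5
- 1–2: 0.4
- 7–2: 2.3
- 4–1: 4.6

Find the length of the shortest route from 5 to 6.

5 m

Shortest distances from 5:
5: 0
2: 0.8  (via 5)
1: 1.2  (via 2)
3: 2  (via 2)
7: 2.4  (via 1)
0: 4.7  (via 7)
4: 4.9  (via 3)
6: 5  (via 1)
Shortest route: 5–2–1–6 = 5 m.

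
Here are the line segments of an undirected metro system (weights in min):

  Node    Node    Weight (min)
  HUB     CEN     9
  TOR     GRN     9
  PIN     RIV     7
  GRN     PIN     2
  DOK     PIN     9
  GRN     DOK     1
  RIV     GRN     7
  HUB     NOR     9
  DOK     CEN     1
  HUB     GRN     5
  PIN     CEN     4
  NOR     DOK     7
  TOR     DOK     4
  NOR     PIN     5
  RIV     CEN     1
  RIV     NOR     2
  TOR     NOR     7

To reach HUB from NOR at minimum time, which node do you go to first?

HUB

Compare a few routes:
NOR → RIV → CEN → DOK → GRN → HUB: 2+1+1+1+5 = 10
NOR → PIN → GRN → HUB: 5+2+5 = 12
NOR → RIV → CEN → HUB: 2+1+9 = 12
NOR → HUB: 9 = 9
Cheapest is NOR → HUB at 9 min.
So from NOR the first move is to HUB.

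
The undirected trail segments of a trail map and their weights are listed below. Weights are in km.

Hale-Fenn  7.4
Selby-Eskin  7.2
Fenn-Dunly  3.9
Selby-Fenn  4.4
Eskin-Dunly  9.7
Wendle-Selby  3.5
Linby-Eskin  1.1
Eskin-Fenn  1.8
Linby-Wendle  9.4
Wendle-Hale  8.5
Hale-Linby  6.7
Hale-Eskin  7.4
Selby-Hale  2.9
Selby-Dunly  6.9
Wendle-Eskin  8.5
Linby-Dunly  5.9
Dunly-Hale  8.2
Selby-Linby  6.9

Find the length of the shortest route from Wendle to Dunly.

10.4 km

Running Dijkstra from Wendle:
Wendle: 0
Selby: 3.5  (via Wendle)
Hale: 6.4  (via Selby)
Fenn: 7.9  (via Selby)
Eskin: 8.5  (via Wendle)
Linby: 9.4  (via Wendle)
Dunly: 10.4  (via Selby)
Shortest route: Wendle–Selby–Dunly = 10.4 km.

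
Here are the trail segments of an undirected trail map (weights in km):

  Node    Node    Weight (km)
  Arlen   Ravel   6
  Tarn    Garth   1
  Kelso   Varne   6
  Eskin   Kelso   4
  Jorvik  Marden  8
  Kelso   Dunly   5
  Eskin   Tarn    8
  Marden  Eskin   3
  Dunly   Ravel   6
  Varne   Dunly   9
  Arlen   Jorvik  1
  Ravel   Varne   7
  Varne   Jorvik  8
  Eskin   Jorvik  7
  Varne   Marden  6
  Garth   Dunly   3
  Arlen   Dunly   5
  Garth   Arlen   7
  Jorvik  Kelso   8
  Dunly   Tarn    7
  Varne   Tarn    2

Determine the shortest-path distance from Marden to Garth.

Settle nodes by increasing distance from Marden:
Marden: 0
Eskin: 3  (via Marden)
Varne: 6  (via Marden)
Kelso: 7  (via Eskin)
Jorvik: 8  (via Marden)
Tarn: 8  (via Varne)
Garth: 9  (via Tarn)
Shortest route: Marden → Varne → Tarn → Garth = 9 km.

9 km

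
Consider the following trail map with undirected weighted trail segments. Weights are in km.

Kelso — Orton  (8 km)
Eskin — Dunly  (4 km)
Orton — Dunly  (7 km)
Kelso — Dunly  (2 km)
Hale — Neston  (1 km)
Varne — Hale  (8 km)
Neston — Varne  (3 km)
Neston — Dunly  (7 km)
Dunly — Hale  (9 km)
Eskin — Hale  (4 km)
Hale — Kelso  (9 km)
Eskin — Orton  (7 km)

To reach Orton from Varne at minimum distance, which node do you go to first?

Compare a few routes:
Varne → Neston → Dunly → Orton: 3+7+7 = 17
Varne → Neston → Hale → Eskin → Orton: 3+1+4+7 = 15
Varne → Neston → Hale → Eskin → Dunly → Orton: 3+1+4+4+7 = 19
The minimum is 15 km via Varne → Neston → Hale → Eskin → Orton.
So from Varne the first move is to Neston.

Neston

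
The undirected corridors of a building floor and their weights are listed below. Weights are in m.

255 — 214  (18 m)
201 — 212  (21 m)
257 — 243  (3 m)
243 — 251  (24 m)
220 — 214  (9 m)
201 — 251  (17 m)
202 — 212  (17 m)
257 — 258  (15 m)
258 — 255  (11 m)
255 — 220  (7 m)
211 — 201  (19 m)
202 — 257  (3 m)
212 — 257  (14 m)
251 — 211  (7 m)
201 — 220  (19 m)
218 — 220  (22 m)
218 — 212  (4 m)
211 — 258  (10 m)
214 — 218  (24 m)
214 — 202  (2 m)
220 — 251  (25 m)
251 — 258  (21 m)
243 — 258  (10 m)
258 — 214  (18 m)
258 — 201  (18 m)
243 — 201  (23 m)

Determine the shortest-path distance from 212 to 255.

Shortest distances from 212:
212: 0
218: 4  (via 212)
257: 14  (via 212)
202: 17  (via 212)
243: 17  (via 257)
214: 19  (via 202)
201: 21  (via 212)
220: 26  (via 218)
258: 27  (via 243)
255: 33  (via 220)
Shortest route: 212 → 218 → 220 → 255 = 33 m.

33 m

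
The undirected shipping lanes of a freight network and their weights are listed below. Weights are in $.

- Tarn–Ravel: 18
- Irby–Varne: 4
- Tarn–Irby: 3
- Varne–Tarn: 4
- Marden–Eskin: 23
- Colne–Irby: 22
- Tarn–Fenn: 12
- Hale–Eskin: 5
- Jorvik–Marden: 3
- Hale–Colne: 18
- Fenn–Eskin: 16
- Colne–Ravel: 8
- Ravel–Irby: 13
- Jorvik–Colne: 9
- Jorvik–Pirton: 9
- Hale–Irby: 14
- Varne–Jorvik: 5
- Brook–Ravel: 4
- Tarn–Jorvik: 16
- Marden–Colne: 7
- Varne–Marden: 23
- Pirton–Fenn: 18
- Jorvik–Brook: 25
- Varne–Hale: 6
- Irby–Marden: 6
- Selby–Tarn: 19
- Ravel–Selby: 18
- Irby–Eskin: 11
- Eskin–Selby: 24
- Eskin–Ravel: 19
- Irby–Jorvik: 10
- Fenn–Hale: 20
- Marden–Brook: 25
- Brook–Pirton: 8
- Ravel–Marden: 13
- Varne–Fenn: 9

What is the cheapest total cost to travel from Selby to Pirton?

$30

Enumerating some paths:
Selby → Tarn → Irby → Varne → Jorvik → Pirton: 19+3+4+5+9 = 40
Selby → Ravel → Brook → Pirton: 18+4+8 = 30
Selby → Tarn → Varne → Jorvik → Pirton: 19+4+5+9 = 37
Selby → Tarn → Irby → Marden → Jorvik → Pirton: 19+3+6+3+9 = 40
The minimum is $30 via Selby → Ravel → Brook → Pirton.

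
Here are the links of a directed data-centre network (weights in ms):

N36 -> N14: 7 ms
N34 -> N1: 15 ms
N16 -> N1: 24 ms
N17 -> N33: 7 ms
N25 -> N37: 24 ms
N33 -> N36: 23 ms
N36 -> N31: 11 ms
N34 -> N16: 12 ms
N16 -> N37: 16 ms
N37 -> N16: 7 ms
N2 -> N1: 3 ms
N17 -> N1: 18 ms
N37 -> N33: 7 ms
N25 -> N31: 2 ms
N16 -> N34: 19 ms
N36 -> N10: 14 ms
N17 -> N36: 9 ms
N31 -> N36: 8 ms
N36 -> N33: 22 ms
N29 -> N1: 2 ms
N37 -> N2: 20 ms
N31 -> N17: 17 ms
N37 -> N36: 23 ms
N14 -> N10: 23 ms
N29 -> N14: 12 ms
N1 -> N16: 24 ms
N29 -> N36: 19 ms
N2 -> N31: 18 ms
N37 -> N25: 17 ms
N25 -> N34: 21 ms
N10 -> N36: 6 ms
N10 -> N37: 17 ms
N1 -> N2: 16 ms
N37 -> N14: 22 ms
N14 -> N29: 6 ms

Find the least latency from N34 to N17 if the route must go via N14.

103 ms

Best N34 to N14: N34–N16–N37–N14 costing 50
Shortest N14→N17: N14–N29–N36–N31–N17 = 53
Total via N14: 50 + 53 = 103 ms.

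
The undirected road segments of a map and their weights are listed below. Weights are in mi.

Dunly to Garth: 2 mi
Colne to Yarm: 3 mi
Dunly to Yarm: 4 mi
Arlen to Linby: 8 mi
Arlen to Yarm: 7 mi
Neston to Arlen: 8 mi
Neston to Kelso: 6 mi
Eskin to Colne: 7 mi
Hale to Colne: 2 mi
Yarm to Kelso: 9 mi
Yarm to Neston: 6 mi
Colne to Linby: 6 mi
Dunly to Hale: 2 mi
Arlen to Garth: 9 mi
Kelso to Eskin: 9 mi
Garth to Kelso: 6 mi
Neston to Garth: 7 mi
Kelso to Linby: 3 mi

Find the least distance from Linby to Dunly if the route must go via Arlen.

Best Linby to Arlen: Linby–Arlen costing 8
Shortest Arlen→Dunly: Arlen–Yarm–Dunly = 11
Total via Arlen: 8 + 11 = 19 mi.

19 mi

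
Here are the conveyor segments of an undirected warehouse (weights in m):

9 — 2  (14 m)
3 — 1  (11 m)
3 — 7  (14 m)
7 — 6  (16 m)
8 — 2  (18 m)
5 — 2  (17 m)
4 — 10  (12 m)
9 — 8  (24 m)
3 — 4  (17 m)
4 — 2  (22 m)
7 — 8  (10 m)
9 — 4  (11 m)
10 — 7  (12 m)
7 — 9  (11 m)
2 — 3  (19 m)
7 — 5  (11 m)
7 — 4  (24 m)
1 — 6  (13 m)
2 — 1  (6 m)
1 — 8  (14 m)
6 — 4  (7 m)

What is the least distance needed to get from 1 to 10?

32 m

Shortest distances from 1:
1: 0
2: 6  (via 1)
3: 11  (via 1)
6: 13  (via 1)
8: 14  (via 1)
4: 20  (via 6)
9: 20  (via 2)
5: 23  (via 2)
7: 24  (via 8)
10: 32  (via 4)
Shortest route: 1 → 6 → 4 → 10 = 32 m.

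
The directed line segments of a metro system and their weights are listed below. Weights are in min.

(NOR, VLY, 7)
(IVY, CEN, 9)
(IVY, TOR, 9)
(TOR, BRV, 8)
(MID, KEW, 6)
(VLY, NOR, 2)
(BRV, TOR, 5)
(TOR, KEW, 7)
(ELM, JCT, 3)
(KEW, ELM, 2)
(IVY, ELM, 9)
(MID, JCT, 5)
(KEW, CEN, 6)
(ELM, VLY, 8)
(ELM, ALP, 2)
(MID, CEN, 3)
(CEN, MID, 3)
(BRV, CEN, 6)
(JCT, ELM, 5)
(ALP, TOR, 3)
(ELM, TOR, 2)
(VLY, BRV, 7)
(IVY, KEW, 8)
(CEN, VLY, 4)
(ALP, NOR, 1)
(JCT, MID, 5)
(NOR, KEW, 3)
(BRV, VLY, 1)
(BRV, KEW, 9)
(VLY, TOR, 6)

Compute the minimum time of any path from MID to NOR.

Shortest distances from MID:
MID: 0
CEN: 3  (via MID)
JCT: 5  (via MID)
KEW: 6  (via MID)
VLY: 7  (via CEN)
ELM: 8  (via KEW)
NOR: 9  (via VLY)
Shortest route: MID → CEN → VLY → NOR = 9 min.

9 min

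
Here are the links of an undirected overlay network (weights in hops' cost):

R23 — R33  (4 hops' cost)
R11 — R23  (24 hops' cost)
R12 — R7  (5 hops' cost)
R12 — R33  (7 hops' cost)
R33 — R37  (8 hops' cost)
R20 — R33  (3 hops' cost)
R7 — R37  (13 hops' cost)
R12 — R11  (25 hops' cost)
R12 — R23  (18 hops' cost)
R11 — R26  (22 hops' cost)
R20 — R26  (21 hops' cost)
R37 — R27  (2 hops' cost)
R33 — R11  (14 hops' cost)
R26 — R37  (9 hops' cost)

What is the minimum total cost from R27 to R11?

24 hops' cost

Settle nodes by increasing distance from R27:
R27: 0
R37: 2  (via R27)
R33: 10  (via R37)
R26: 11  (via R37)
R20: 13  (via R33)
R23: 14  (via R33)
R7: 15  (via R37)
R12: 17  (via R33)
R11: 24  (via R33)
Shortest route: R27 → R37 → R33 → R11 = 24 hops' cost.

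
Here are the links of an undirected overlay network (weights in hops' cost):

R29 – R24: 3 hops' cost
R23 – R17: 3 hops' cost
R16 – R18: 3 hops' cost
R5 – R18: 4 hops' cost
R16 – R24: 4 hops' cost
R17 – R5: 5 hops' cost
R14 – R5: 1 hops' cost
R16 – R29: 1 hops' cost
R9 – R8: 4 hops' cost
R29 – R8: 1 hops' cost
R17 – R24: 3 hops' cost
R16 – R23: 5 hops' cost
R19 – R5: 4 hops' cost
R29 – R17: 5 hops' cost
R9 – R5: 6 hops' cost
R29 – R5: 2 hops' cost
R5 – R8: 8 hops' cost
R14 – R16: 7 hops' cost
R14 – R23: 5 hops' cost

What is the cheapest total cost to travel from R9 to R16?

Compare a few routes:
R9 → R8 → R29 → R16: 4+1+1 = 6
R9 → R5 → R29 → R16: 6+2+1 = 9
The minimum is 6 hops' cost via R9 → R8 → R29 → R16.

6 hops' cost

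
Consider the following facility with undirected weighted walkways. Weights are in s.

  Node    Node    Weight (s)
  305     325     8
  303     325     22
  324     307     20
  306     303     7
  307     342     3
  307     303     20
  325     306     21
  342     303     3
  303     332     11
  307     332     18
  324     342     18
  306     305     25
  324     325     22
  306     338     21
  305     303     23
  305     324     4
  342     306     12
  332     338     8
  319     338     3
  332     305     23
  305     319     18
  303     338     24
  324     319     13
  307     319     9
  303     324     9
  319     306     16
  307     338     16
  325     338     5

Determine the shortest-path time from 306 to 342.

10 s

Settle nodes by increasing distance from 306:
306: 0
303: 7  (via 306)
342: 10  (via 303)
Shortest route: 306–303–342 = 10 s.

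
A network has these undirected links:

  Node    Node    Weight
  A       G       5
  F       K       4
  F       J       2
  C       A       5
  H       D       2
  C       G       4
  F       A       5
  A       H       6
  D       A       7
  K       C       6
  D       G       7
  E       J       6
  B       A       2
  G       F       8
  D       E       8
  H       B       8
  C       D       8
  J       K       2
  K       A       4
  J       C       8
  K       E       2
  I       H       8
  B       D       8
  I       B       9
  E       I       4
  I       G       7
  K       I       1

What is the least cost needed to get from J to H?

Shortest distances from J:
J: 0
F: 2  (via J)
K: 2  (via J)
I: 3  (via K)
E: 4  (via K)
A: 6  (via K)
B: 8  (via A)
C: 8  (via J)
G: 10  (via F)
H: 11  (via I)
Shortest route: J–K–I–H = 11.

11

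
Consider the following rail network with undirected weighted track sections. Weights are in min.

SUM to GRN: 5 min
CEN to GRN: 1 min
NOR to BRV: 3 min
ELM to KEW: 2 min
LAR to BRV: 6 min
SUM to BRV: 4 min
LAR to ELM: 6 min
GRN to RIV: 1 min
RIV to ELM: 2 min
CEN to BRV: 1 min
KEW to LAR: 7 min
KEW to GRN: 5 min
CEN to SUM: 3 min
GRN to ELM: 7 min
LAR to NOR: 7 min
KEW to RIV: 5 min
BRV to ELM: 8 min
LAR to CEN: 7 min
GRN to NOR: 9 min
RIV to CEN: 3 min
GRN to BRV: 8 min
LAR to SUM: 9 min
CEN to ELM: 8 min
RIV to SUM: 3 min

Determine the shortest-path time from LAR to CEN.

Running Dijkstra from LAR:
LAR: 0
BRV: 6  (via LAR)
ELM: 6  (via LAR)
KEW: 7  (via LAR)
NOR: 7  (via LAR)
CEN: 7  (via LAR)
Shortest route: LAR–CEN = 7 min.

7 min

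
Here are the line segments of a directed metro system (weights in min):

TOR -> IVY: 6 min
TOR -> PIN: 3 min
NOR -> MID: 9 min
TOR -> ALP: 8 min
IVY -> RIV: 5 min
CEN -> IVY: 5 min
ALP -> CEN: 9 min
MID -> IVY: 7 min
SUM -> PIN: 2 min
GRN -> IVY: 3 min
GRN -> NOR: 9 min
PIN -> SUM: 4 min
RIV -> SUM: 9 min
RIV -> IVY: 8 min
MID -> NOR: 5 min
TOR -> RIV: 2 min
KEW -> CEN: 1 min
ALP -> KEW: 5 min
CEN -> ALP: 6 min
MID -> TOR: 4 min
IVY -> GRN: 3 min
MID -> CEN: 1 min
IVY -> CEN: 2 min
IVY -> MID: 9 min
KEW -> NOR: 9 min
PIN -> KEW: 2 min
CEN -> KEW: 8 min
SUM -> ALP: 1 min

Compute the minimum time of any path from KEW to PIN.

Running Dijkstra from KEW:
KEW: 0
CEN: 1  (via KEW)
IVY: 6  (via CEN)
ALP: 7  (via CEN)
NOR: 9  (via KEW)
GRN: 9  (via IVY)
RIV: 11  (via IVY)
MID: 15  (via IVY)
TOR: 19  (via MID)
SUM: 20  (via RIV)
PIN: 22  (via TOR)
Shortest route: KEW → CEN → IVY → MID → TOR → PIN = 22 min.

22 min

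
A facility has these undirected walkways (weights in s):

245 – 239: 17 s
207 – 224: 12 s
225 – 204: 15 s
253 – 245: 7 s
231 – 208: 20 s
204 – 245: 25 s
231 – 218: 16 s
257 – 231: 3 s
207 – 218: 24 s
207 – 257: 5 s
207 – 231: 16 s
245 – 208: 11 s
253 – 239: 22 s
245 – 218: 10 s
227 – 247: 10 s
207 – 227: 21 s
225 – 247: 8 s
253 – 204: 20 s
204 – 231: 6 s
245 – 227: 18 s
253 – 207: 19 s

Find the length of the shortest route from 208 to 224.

Enumerating some paths:
208–231–207–224: 20+16+12 = 48
208–231–257–207–224: 20+3+5+12 = 40
Cheapest is 208–231–257–207–224 at 40 s.

40 s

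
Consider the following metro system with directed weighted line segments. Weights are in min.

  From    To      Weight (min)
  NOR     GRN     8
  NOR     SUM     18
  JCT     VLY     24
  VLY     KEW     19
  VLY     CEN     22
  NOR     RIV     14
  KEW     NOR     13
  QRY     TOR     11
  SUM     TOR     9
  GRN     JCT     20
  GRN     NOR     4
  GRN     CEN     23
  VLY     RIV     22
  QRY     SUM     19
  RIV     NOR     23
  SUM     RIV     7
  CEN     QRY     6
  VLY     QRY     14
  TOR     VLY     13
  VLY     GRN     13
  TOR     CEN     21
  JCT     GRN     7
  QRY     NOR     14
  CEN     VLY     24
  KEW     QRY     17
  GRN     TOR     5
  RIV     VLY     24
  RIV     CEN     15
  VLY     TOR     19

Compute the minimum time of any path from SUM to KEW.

41 min

Settle nodes by increasing distance from SUM:
SUM: 0
RIV: 7  (via SUM)
TOR: 9  (via SUM)
CEN: 22  (via RIV)
VLY: 22  (via TOR)
QRY: 28  (via CEN)
NOR: 30  (via RIV)
GRN: 35  (via VLY)
KEW: 41  (via VLY)
Shortest route: SUM–TOR–VLY–KEW = 41 min.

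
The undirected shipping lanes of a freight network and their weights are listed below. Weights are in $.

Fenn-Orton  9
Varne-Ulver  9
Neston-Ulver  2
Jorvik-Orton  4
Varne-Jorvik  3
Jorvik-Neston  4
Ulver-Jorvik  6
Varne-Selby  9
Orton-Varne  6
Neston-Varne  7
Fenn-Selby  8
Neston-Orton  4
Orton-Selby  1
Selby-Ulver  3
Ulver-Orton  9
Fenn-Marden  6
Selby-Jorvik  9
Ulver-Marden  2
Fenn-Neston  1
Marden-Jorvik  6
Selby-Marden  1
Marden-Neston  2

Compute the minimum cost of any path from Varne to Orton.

Candidate routes:
Varne → Orton: 6 = 6
Varne → Jorvik → Orton: 3+4 = 7
The minimum is $6 via Varne → Orton.

$6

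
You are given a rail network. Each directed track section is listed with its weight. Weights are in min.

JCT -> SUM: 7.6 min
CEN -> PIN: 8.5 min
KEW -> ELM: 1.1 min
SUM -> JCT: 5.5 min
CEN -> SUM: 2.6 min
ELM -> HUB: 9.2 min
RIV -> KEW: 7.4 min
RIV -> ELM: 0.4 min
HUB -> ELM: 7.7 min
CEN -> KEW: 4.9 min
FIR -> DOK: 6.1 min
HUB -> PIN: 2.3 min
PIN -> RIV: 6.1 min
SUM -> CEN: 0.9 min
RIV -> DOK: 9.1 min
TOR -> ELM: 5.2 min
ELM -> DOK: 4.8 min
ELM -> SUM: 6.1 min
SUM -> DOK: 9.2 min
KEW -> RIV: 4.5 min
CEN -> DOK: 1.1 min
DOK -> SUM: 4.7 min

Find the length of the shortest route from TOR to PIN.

16.7 min

Enumerating some paths:
TOR - ELM - HUB - PIN: 5.2+9.2+2.3 = 16.7
TOR - ELM - SUM - CEN - PIN: 5.2+6.1+0.9+8.5 = 20.7
TOR - ELM - DOK - SUM - CEN - PIN: 5.2+4.8+4.7+0.9+8.5 = 24.1
Cheapest is TOR - ELM - HUB - PIN at 16.7 min.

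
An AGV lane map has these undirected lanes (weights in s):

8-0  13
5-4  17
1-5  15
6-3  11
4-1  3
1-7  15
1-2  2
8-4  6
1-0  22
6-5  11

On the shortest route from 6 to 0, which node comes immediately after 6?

5

Compare a few routes:
6 → 5 → 1 → 0: 11+15+22 = 48
6 → 5 → 4 → 8 → 0: 11+17+6+13 = 47
6 → 5 → 1 → 4 → 8 → 0: 11+15+3+6+13 = 48
The minimum is 47 s via 6 → 5 → 4 → 8 → 0.
So from 6 the first move is to 5.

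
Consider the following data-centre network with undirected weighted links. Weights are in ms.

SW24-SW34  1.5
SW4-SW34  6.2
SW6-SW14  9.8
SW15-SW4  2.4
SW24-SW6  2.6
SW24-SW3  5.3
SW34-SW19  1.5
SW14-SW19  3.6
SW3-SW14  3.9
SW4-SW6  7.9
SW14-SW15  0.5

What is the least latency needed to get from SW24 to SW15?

7.1 ms

Settle nodes by increasing distance from SW24:
SW24: 0
SW34: 1.5  (via SW24)
SW6: 2.6  (via SW24)
SW19: 3  (via SW34)
SW3: 5.3  (via SW24)
SW14: 6.6  (via SW19)
SW15: 7.1  (via SW14)
Shortest route: SW24–SW34–SW19–SW14–SW15 = 7.1 ms.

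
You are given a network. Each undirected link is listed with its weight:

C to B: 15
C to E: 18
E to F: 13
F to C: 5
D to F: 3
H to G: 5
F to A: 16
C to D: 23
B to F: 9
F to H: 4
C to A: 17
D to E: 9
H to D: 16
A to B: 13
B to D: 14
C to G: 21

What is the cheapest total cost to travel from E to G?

Compare a few routes:
E–F–H–G: 13+4+5 = 22
E–D–F–H–G: 9+3+4+5 = 21
Cheapest is E–D–F–H–G at 21.

21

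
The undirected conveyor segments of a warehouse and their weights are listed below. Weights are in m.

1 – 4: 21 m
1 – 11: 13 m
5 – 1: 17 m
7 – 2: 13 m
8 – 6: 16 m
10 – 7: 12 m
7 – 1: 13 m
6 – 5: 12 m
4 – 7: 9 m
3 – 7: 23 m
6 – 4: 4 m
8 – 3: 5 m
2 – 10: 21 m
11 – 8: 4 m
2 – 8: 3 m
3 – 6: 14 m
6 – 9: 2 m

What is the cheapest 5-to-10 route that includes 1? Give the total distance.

42 m

Shortest 5→1: 5–1 = 17
Best 1 to 10: 1–7–10 costing 25
Total via 1: 17 + 25 = 42 m.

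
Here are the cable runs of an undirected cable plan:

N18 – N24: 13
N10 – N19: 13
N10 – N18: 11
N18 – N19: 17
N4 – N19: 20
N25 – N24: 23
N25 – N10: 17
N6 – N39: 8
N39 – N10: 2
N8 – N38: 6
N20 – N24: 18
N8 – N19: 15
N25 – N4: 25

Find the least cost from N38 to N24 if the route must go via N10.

Best N38 to N10: N38 → N8 → N19 → N10 costing 34
Shortest N10→N24: N10 → N18 → N24 = 24
Total via N10: 34 + 24 = 58.

58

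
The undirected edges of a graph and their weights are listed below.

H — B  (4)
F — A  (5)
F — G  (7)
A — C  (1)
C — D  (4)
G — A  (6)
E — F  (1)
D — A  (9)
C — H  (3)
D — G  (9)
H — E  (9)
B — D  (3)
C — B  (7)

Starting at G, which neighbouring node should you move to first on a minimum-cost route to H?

A

Compare a few routes:
G–F–A–C–H: 7+5+1+3 = 16
G–A–C–H: 6+1+3 = 10
Cheapest is G–A–C–H at 10.
So from G the first move is to A.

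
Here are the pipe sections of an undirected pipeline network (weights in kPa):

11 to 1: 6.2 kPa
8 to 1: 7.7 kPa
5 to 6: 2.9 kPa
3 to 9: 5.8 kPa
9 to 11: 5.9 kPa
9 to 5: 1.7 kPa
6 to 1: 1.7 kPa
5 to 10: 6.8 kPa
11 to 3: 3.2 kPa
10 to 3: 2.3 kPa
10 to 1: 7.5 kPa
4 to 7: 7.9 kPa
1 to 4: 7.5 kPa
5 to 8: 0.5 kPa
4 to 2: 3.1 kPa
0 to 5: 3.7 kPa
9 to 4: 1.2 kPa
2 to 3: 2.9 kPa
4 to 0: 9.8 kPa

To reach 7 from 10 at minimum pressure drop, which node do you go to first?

3

Candidate routes:
10 → 3 → 2 → 4 → 7: 2.3+2.9+3.1+7.9 = 16.2
10 → 3 → 9 → 4 → 7: 2.3+5.8+1.2+7.9 = 17.2
10 → 5 → 9 → 4 → 7: 6.8+1.7+1.2+7.9 = 17.6
Cheapest is 10 → 3 → 2 → 4 → 7 at 16.2 kPa.
So from 10 the first move is to 3.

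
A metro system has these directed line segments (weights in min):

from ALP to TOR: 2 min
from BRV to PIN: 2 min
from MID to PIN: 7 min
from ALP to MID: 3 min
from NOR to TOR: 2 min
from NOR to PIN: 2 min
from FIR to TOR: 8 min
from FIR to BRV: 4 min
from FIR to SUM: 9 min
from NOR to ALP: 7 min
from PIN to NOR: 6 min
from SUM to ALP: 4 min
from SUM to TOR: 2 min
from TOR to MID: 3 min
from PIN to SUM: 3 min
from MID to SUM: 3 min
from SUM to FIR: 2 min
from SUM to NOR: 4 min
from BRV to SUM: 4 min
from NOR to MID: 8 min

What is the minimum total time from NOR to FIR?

7 min

Compare a few routes:
NOR - TOR - MID - SUM - FIR: 2+3+3+2 = 10
NOR - PIN - SUM - FIR: 2+3+2 = 7
The minimum is 7 min via NOR - PIN - SUM - FIR.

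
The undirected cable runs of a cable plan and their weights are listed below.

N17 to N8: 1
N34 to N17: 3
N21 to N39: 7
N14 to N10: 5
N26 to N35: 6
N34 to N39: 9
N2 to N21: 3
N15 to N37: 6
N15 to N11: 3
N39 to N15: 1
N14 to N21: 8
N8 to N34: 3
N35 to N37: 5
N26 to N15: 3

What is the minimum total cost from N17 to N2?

22

Settle nodes by increasing distance from N17:
N17: 0
N8: 1  (via N17)
N34: 3  (via N17)
N39: 12  (via N34)
N15: 13  (via N39)
N26: 16  (via N15)
N11: 16  (via N15)
N37: 19  (via N15)
N21: 19  (via N39)
N35: 22  (via N26)
N2: 22  (via N21)
Shortest route: N17–N34–N39–N21–N2 = 22.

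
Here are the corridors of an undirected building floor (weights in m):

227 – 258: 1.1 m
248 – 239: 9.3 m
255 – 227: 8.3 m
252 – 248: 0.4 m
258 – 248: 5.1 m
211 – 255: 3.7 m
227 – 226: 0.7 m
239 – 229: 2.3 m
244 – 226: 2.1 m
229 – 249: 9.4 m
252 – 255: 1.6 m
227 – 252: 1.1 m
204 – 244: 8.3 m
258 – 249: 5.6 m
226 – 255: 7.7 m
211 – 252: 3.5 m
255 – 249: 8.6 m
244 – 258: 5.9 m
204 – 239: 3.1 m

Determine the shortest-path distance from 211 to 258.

5.7 m

Settle nodes by increasing distance from 211:
211: 0
252: 3.5  (via 211)
255: 3.7  (via 211)
248: 3.9  (via 252)
227: 4.6  (via 252)
226: 5.3  (via 227)
258: 5.7  (via 227)
Shortest route: 211–252–227–258 = 5.7 m.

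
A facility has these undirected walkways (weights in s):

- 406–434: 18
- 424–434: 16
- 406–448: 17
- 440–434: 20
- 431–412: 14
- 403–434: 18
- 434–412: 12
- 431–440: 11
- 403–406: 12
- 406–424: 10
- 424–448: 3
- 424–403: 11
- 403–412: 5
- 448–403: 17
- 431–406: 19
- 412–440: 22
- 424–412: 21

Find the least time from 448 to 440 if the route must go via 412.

Shortest 448→412: 448–424–403–412 = 19
Best 412 to 440: 412–440 costing 22
Total via 412: 19 + 22 = 41 s.

41 s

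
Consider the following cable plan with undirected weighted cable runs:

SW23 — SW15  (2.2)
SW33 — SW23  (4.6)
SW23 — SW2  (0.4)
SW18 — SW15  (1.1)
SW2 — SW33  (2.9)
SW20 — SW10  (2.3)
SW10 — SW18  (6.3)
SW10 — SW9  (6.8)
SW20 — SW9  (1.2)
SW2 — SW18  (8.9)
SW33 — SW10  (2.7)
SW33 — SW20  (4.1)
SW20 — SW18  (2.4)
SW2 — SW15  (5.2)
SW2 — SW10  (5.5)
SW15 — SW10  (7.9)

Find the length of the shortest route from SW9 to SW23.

6.9

Enumerating some paths:
SW9 - SW20 - SW10 - SW33 - SW2 - SW23: 1.2+2.3+2.7+2.9+0.4 = 9.5
SW9 - SW20 - SW18 - SW15 - SW23: 1.2+2.4+1.1+2.2 = 6.9
SW9 - SW20 - SW33 - SW2 - SW23: 1.2+4.1+2.9+0.4 = 8.6
SW9 - SW20 - SW10 - SW2 - SW23: 1.2+2.3+5.5+0.4 = 9.4
Cheapest is SW9 - SW20 - SW18 - SW15 - SW23 at 6.9.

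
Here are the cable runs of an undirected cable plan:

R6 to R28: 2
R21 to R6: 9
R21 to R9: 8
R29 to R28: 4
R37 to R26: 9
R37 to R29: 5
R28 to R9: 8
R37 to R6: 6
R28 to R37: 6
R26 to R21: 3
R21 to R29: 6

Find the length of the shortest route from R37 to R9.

14

Running Dijkstra from R37:
R37: 0
R29: 5  (via R37)
R28: 6  (via R37)
R6: 6  (via R37)
R26: 9  (via R37)
R21: 11  (via R29)
R9: 14  (via R28)
Shortest route: R37–R28–R9 = 14.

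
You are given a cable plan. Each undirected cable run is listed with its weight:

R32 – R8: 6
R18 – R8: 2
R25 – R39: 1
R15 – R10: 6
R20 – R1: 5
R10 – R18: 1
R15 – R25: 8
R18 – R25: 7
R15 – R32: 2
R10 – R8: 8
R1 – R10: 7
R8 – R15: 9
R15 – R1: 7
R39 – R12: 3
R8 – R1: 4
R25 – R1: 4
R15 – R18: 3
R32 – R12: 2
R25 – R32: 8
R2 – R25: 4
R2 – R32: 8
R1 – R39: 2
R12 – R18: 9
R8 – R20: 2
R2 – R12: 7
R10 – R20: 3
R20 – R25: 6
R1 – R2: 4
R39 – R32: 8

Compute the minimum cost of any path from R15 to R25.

Candidate routes:
R15 - R18 - R25: 3+7 = 10
R15 - R32 - R25: 2+8 = 10
R15 - R1 - R39 - R25: 7+2+1 = 10
R15 - R25: 8 = 8
Cheapest is R15 - R25 at 8.

8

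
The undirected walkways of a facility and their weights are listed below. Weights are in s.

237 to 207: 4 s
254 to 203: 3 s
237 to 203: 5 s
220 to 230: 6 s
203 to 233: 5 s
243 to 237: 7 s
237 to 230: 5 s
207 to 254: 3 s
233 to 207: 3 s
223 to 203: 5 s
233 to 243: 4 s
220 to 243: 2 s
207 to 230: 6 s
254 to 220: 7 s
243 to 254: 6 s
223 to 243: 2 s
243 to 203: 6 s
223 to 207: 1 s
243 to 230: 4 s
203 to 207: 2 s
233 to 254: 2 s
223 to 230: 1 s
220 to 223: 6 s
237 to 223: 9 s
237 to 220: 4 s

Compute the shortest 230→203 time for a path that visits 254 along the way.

8 s

Best 230 to 254: 230 → 223 → 207 → 254 costing 5
Best 254 to 203: 254 → 203 costing 3
Total via 254: 5 + 3 = 8 s.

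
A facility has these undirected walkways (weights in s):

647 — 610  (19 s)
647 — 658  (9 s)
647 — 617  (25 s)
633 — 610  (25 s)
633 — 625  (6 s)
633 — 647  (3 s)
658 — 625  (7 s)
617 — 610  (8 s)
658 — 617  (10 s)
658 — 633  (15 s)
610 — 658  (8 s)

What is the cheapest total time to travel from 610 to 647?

17 s

Running Dijkstra from 610:
610: 0
658: 8  (via 610)
617: 8  (via 610)
625: 15  (via 658)
647: 17  (via 658)
Shortest route: 610 → 658 → 647 = 17 s.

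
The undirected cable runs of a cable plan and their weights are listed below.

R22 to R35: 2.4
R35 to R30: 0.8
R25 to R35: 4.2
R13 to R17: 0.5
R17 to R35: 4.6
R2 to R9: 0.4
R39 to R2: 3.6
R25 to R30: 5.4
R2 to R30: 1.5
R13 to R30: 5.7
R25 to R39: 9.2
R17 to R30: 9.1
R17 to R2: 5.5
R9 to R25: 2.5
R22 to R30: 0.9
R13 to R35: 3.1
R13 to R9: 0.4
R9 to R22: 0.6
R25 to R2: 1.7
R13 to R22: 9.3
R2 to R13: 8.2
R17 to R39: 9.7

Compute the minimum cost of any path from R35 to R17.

3.2

Running Dijkstra from R35:
R35: 0
R30: 0.8  (via R35)
R22: 1.7  (via R30)
R2: 2.3  (via R30)
R9: 2.3  (via R22)
R13: 2.7  (via R9)
R17: 3.2  (via R13)
Shortest route: R35–R30–R22–R9–R13–R17 = 3.2.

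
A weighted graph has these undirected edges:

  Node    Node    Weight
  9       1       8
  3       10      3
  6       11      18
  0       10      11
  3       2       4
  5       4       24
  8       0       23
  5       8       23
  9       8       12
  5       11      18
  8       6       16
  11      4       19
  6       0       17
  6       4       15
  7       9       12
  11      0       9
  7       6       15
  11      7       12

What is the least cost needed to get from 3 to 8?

Enumerating some paths:
3–10–0–8: 3+11+23 = 37
3–10–0–6–8: 3+11+17+16 = 47
The minimum is 37 via 3–10–0–8.

37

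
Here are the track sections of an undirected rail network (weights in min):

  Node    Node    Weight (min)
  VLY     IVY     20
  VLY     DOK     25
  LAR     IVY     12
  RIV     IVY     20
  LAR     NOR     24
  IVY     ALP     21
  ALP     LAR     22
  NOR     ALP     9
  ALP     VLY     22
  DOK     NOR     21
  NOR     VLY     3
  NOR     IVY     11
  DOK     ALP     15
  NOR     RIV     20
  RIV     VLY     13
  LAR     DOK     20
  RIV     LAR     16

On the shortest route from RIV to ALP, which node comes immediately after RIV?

VLY

Enumerating some paths:
RIV–NOR–ALP: 20+9 = 29
RIV–VLY–NOR–ALP: 13+3+9 = 25
Cheapest is RIV–VLY–NOR–ALP at 25 min.
So from RIV the first move is to VLY.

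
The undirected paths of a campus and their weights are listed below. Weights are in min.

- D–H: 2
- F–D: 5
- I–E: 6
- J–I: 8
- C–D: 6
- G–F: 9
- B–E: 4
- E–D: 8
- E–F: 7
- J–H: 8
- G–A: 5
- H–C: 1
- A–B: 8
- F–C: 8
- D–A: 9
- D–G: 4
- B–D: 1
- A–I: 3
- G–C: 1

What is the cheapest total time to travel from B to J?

Compare a few routes:
B → D → G → C → H → J: 1+4+1+1+8 = 15
B → E → I → J: 4+6+8 = 18
B → D → C → H → J: 1+6+1+8 = 16
B → D → H → J: 1+2+8 = 11
Cheapest is B → D → H → J at 11 min.

11 min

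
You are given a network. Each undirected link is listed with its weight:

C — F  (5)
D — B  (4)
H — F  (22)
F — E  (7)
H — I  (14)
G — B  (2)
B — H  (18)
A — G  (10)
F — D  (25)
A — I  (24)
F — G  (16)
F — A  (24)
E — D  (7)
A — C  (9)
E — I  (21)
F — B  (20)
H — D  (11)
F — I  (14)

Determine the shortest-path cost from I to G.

30

Shortest distances from I:
I: 0
F: 14  (via I)
H: 14  (via I)
C: 19  (via F)
E: 21  (via I)
A: 24  (via I)
D: 25  (via H)
B: 29  (via D)
G: 30  (via F)
Shortest route: I–F–G = 30.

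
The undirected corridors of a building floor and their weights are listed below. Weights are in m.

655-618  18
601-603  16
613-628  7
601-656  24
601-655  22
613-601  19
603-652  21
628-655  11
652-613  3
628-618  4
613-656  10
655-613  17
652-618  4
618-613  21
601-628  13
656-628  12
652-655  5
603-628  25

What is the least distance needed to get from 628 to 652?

8 m

Shortest distances from 628:
628: 0
618: 4  (via 628)
613: 7  (via 628)
652: 8  (via 618)
Shortest route: 628–618–652 = 8 m.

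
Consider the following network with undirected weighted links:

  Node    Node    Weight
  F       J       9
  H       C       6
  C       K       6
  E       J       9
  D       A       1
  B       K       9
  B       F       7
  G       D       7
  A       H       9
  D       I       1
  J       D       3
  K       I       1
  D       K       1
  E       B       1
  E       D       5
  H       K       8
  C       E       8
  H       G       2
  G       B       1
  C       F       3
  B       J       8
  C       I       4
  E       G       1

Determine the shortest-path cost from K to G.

7

Compare a few routes:
K → D → E → B → G: 1+5+1+1 = 8
K → D → E → G: 1+5+1 = 7
K → D → G: 1+7 = 8
Cheapest is K → D → E → G at 7.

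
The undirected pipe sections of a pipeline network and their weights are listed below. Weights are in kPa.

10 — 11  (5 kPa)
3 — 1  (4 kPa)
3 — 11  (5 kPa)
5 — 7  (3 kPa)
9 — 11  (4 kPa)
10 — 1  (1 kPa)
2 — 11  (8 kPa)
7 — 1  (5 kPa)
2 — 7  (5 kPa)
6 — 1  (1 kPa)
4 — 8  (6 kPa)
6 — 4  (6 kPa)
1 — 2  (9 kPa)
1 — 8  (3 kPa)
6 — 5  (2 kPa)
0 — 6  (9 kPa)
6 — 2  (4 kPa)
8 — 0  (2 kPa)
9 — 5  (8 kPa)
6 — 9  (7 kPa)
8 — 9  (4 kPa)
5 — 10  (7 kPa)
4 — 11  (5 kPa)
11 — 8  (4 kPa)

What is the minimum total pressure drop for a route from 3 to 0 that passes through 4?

18 kPa

Shortest 3→4: 3 → 11 → 4 = 10
Shortest 4→0: 4 → 8 → 0 = 8
Total via 4: 10 + 8 = 18 kPa.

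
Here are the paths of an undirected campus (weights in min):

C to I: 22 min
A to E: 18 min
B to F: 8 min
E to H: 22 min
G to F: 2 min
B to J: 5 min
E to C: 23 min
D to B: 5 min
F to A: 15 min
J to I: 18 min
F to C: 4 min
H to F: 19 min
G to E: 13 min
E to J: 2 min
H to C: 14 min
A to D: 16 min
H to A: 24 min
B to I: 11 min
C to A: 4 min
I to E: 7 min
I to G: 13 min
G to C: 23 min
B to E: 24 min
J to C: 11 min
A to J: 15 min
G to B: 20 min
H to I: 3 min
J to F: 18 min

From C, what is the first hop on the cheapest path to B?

F

Compare a few routes:
C - A - D - B: 4+16+5 = 25
C - J - B: 11+5 = 16
C - A - J - B: 4+15+5 = 24
C - F - B: 4+8 = 12
The minimum is 12 min via C - F - B.
So from C the first move is to F.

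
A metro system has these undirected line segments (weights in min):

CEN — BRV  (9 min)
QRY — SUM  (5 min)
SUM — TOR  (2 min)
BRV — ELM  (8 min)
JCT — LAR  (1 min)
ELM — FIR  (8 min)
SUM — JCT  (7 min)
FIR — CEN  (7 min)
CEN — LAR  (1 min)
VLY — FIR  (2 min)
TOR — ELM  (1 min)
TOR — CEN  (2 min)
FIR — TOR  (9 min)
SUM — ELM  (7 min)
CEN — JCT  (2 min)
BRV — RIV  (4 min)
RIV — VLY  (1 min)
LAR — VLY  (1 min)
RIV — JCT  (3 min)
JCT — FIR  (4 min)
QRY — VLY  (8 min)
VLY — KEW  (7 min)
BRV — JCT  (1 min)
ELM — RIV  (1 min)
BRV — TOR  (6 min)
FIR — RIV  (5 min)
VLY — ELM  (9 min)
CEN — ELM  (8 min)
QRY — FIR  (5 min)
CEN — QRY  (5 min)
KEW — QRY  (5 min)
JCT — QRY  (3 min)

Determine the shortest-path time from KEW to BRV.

Compare a few routes:
KEW–VLY–LAR–CEN–JCT–BRV: 7+1+1+2+1 = 12
KEW–QRY–JCT–BRV: 5+3+1 = 9
KEW–VLY–LAR–JCT–BRV: 7+1+1+1 = 10
KEW–VLY–RIV–JCT–BRV: 7+1+3+1 = 12
Cheapest is KEW–QRY–JCT–BRV at 9 min.

9 min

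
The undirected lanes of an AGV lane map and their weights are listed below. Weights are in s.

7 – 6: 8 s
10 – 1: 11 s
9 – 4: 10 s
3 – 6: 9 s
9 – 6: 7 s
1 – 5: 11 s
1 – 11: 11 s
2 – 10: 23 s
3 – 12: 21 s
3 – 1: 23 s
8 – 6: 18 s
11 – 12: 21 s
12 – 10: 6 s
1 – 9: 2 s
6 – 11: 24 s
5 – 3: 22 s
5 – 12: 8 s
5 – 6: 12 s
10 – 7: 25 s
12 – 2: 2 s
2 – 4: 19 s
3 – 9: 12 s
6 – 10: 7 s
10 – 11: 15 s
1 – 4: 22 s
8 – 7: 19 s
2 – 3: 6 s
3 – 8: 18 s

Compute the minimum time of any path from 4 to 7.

25 s

Shortest distances from 4:
4: 0
9: 10  (via 4)
1: 12  (via 9)
6: 17  (via 9)
2: 19  (via 4)
12: 21  (via 2)
3: 22  (via 9)
5: 23  (via 1)
10: 23  (via 1)
11: 23  (via 1)
7: 25  (via 6)
Shortest route: 4 → 9 → 6 → 7 = 25 s.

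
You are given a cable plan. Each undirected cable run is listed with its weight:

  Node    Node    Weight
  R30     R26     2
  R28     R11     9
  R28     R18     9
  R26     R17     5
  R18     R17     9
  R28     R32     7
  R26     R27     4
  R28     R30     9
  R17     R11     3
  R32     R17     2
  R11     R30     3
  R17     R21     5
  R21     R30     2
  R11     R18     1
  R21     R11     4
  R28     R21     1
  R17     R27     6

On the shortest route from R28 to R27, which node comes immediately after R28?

Enumerating some paths:
R28 - R21 - R30 - R26 - R27: 1+2+2+4 = 9
R28 - R21 - R11 - R30 - R26 - R27: 1+4+3+2+4 = 14
R28 - R21 - R17 - R27: 1+5+6 = 12
Cheapest is R28 - R21 - R30 - R26 - R27 at 9.
So from R28 the first move is to R21.

R21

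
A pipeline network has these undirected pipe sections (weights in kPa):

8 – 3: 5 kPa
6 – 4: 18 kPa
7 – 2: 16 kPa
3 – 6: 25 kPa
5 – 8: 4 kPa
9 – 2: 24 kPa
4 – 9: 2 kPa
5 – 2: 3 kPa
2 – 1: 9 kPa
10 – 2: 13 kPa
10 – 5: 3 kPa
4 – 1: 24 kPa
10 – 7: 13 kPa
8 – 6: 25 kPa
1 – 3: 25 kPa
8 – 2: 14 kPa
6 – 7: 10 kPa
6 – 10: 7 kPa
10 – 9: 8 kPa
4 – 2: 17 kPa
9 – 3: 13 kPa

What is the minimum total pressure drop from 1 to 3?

21 kPa

Running Dijkstra from 1:
1: 0
2: 9  (via 1)
5: 12  (via 2)
10: 15  (via 5)
8: 16  (via 5)
3: 21  (via 8)
Shortest route: 1 → 2 → 5 → 8 → 3 = 21 kPa.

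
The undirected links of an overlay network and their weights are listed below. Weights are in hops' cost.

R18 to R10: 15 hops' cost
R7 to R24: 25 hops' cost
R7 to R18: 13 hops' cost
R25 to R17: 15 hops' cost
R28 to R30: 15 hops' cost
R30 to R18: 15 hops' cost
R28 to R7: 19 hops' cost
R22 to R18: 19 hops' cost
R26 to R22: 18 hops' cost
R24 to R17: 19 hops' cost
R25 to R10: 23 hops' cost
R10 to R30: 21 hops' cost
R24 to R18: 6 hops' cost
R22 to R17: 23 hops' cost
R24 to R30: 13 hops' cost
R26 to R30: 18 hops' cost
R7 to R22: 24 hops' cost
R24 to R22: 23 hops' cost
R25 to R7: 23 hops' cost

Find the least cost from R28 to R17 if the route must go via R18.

55 hops' cost

Best R28 to R18: R28–R30–R18 costing 30
Shortest R18→R17: R18–R24–R17 = 25
Total via R18: 30 + 25 = 55 hops' cost.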